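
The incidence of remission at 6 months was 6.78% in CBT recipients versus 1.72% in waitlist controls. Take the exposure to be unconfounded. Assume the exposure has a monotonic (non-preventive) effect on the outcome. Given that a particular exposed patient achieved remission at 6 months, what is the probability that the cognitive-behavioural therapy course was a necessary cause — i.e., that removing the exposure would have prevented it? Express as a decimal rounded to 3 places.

PN ≈ 0.746

p₁ = 0.0678, p₀ = 0.0172.
Under exogeneity and monotonicity, PN = (p₁ − p₀) / p₁.
PN = (0.0678 − 0.0172) / 0.0678 = 0.0506 / 0.0678 ≈ 0.7463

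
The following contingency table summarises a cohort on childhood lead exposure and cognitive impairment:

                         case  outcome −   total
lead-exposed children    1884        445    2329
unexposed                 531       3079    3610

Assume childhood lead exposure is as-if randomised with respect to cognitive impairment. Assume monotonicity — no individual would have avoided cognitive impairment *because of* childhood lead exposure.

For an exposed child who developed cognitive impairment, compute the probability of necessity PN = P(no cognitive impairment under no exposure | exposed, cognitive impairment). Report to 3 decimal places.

PN ≈ 0.818

p₁ = P(outcome | exposed) = 1884/2329 = 0.80893
p₀ = P(outcome | unexposed) = 531/3610 = 0.14709
Under exogeneity and monotonicity, PN = (p₁ − p₀)/p₁.
PN = (0.80893 − 0.14709) / 0.80893 ≈ 0.8182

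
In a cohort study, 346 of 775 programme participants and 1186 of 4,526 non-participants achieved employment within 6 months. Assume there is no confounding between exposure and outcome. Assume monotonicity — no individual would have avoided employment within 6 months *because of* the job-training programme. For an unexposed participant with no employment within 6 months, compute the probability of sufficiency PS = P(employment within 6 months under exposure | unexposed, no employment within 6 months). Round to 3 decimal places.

p₁ = P(outcome | exposed) = 346/775 = 0.44645
p₀ = P(outcome | unexposed) = 1186/4526 = 0.26204
Under exogeneity and monotonicity, PS = (p₁ − p₀) / (1 − p₀).
PS = (0.44645 − 0.26204) / (1 − 0.26204) = 0.18441 / 0.73796 ≈ 0.2499

PS ≈ 0.250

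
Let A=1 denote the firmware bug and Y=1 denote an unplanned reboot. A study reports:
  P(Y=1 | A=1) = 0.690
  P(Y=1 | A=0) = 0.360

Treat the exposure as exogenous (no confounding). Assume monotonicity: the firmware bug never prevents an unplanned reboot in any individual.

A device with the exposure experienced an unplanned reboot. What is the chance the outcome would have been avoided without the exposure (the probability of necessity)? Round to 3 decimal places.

PN ≈ 0.478

Let p₁ = 0.69, p₀ = 0.36.
Under exogeneity and monotonicity, PN = (p₁ − p₀) / p₁.
PN = (0.69 − 0.36) / 0.69 = 0.33 / 0.69 ≈ 0.4783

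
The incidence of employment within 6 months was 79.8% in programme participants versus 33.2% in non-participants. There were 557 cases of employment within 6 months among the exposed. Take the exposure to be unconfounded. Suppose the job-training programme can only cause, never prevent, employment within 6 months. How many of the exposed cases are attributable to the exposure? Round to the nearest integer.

about 325 cases

p₁ = 0.798, p₀ = 0.332.
PN = (p₁ − p₀)/p₁ = (0.798 − 0.332) / 0.798 ≈ 0.58396.
Attributable cases ≈ PN × (exposed cases) = 0.58396 × 557 ≈ 325.27.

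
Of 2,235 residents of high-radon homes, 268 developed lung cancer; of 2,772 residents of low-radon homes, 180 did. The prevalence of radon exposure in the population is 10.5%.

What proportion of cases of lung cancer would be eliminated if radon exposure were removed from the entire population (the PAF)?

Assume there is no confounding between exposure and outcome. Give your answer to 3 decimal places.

p₁ = P(outcome | exposed) = 268/2235 = 0.11991
p₀ = P(outcome | unexposed) = 180/2772 = 0.064935
Overall risk P(Y=1) = π·p₁ + (1−π)·p₀ = 0.105×0.11991 + 0.895×0.064935 = 0.070707.
Under exogeneity, PAF = [P(Y=1) − p₀] / P(Y=1).
PAF = (0.070707 − 0.064935) / 0.070707 ≈ 0.0816

PAF ≈ 0.082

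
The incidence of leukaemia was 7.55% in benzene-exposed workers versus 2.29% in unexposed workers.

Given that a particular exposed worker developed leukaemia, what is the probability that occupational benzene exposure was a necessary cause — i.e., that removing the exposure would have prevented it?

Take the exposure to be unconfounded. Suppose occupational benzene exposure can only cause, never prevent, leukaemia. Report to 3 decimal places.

PN ≈ 0.697

p₁ = 0.0755, p₀ = 0.0229.
Under exogeneity and monotonicity, PN = (p₁ − p₀) / p₁.
PN = (0.0755 − 0.0229) / 0.0755 = 0.0526 / 0.0755 ≈ 0.6967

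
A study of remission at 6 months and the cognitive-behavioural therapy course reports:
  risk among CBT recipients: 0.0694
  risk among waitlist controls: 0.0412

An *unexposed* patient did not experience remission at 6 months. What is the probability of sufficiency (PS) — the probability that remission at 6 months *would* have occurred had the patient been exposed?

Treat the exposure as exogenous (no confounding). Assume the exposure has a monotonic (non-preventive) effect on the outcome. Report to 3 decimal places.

Let p₁ = 0.0694, p₀ = 0.0412.
Under exogeneity and monotonicity, PS = (p₁ − p₀) / (1 − p₀).
PS = (0.0694 − 0.0412) / (1 − 0.0412) = 0.0282 / 0.9588 ≈ 0.0294

PS ≈ 0.029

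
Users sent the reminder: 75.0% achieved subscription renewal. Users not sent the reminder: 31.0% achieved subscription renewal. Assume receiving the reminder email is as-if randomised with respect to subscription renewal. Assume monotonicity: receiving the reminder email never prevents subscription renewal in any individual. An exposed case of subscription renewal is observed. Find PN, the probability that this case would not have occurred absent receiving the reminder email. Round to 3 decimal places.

PN ≈ 0.587

p₁ = 0.75, p₀ = 0.31.
Under exogeneity and monotonicity, PN = (p₁ − p₀) / p₁.
PN = (0.75 − 0.31) / 0.75 = 0.44 / 0.75 ≈ 0.5867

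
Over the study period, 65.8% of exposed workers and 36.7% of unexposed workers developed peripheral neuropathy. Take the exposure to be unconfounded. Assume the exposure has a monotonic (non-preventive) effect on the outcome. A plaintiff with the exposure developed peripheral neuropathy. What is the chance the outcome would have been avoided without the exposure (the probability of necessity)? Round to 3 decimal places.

PN ≈ 0.442

p₁ = 0.658, p₀ = 0.367.
Under exogeneity and monotonicity, PN = (p₁ − p₀) / p₁.
PN = (0.658 − 0.367) / 0.658 = 0.291 / 0.658 ≈ 0.4422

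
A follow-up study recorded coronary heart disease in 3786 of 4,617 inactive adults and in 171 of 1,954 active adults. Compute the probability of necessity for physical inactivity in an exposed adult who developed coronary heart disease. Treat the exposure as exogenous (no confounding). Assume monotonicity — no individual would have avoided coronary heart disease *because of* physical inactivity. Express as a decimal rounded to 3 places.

PN ≈ 0.893

p₁ = P(outcome | exposed) = 3786/4617 = 0.82001
p₀ = P(outcome | unexposed) = 171/1954 = 0.087513
Under exogeneity and monotonicity, PN = (p₁ − p₀) / p₁.
PN = (0.82001 − 0.087513) / 0.82001 = 0.7325 / 0.82001 ≈ 0.8933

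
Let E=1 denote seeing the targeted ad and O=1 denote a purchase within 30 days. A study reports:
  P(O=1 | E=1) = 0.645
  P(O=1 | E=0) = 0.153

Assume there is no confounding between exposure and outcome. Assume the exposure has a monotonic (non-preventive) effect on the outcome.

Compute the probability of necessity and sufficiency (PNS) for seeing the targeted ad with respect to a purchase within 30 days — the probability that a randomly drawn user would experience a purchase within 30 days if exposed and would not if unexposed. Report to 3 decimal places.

PNS ≈ 0.492

Let p₁ = 0.645, p₀ = 0.153.
Under exogeneity and monotonicity, PNS = p₁ − p₀.
PNS = 0.645 − 0.153 = 0.492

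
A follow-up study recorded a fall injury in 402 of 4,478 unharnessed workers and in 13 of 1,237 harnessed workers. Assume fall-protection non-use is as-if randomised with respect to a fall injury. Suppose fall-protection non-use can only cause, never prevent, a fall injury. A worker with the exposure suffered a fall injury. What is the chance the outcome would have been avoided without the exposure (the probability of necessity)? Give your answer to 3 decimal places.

p₁ = P(outcome | exposed) = 402/4478 = 0.089772
p₀ = P(outcome | unexposed) = 13/1237 = 0.010509
Under exogeneity and monotonicity, PN = (p₁ − p₀) / p₁.
PN = (0.089772 − 0.010509) / 0.089772 = 0.079263 / 0.089772 ≈ 0.8829

PN ≈ 0.883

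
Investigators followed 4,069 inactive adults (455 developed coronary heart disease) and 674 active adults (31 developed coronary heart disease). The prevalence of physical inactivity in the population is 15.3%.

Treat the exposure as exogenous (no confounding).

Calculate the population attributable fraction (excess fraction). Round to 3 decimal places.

p₁ = P(outcome | exposed) = 455/4069 = 0.11182
p₀ = P(outcome | unexposed) = 31/674 = 0.045994
Overall risk P(Y=1) = π·p₁ + (1−π)·p₀ = 0.153×0.11182 + 0.847×0.045994 = 0.056066.
Under exogeneity, PAF = [P(Y=1) − p₀] / P(Y=1).
PAF = (0.056066 − 0.045994) / 0.056066 ≈ 0.1796

PAF ≈ 0.180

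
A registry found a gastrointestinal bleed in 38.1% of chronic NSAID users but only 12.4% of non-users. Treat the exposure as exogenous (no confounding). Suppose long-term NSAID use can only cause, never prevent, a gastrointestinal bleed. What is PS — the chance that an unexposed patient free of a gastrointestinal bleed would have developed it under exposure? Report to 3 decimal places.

p₁ = 0.381, p₀ = 0.124.
Under exogeneity and monotonicity, PS = (p₁ − p₀) / (1 − p₀).
PS = (0.381 − 0.124) / (1 − 0.124) = 0.257 / 0.876 ≈ 0.2934

PS ≈ 0.293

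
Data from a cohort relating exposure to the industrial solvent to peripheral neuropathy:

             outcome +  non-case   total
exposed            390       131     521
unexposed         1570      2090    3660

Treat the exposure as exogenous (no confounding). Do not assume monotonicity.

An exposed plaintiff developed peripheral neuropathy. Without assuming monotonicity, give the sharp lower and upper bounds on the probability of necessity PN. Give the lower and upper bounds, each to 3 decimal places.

p₁ = P(outcome | exposed) = 390/521 = 0.74856
p₀ = P(outcome | unexposed) = 1570/3660 = 0.42896
Under exogeneity alone the bounds on PN are max{0,(p₁−p₀)/p₁} ≤ PN ≤ min{1,(1−p₀)/p₁}.
  lower = (p₁ − p₀)/p₁ = 0.3196 / 0.74856 ≈ 0.4270
  upper = min{1, (1 − p₀)/p₁} = 0.57104 / 0.74856 ≈ 0.7628

0.427 ≤ PN ≤ 0.763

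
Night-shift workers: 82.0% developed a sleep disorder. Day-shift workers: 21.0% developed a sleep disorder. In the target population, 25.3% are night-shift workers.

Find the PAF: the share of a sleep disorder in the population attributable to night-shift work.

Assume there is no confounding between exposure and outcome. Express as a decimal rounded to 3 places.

p₁ = 0.82, p₀ = 0.21.
Overall risk P(Y=1) = π·p₁ + (1−π)·p₀ = 0.253×0.82 + 0.747×0.21 = 0.36433.
Under exogeneity, PAF = [P(Y=1) − p₀] / P(Y=1).
PAF = (0.36433 − 0.21) / 0.36433 ≈ 0.4236

PAF ≈ 0.424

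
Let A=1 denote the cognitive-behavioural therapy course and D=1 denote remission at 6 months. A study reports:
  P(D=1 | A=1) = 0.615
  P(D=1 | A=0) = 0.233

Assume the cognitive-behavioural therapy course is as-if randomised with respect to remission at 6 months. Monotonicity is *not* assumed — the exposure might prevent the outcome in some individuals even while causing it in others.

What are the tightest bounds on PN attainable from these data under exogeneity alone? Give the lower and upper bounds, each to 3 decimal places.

Let p₁ = 0.615, p₀ = 0.233.
Under exogeneity alone the bounds on PN are max{0,(p₁−p₀)/p₁} ≤ PN ≤ min{1,(1−p₀)/p₁}.
  lower = (p₁ − p₀)/p₁ = 0.382 / 0.615 ≈ 0.6211
  upper = min{1, (1 − p₀)/p₁} = 0.767 / 0.615 ≈ 1.2472 → capped at 1

0.621 ≤ PN ≤ 1.000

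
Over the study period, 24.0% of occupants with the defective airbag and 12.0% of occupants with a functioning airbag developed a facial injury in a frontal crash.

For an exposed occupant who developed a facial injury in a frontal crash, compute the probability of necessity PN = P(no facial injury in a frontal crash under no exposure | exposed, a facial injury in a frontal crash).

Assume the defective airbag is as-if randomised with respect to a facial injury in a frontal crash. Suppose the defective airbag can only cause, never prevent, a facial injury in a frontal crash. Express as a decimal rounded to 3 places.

p₁ = 0.24, p₀ = 0.12.
Under exogeneity and monotonicity, PN = (p₁ − p₀) / p₁.
PN = (0.24 − 0.12) / 0.24 = 0.12 / 0.24 ≈ 0.5000

PN ≈ 0.500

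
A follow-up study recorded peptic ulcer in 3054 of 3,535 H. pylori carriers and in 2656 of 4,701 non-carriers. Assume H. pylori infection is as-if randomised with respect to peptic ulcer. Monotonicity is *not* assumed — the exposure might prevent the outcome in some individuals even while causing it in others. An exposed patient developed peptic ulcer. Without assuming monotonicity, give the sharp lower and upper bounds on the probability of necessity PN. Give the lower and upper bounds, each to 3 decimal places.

0.346 ≤ PN ≤ 0.504

p₁ = P(outcome | exposed) = 3054/3535 = 0.86393
p₀ = P(outcome | unexposed) = 2656/4701 = 0.56499
Under exogeneity alone the bounds on PN are max{0,(p₁−p₀)/p₁} ≤ PN ≤ min{1,(1−p₀)/p₁}.
  lower = (p₁ − p₀)/p₁ = 0.29895 / 0.86393 ≈ 0.3460
  upper = min{1, (1 − p₀)/p₁} = 0.43501 / 0.86393 ≈ 0.5035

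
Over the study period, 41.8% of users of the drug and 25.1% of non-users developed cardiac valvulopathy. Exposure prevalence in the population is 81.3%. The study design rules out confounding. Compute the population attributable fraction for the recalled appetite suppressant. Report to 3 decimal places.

p₁ = 0.418, p₀ = 0.251.
Overall risk P(Y=1) = π·p₁ + (1−π)·p₀ = 0.813×0.418 + 0.187×0.251 = 0.38677.
Under exogeneity, PAF = [P(Y=1) − p₀] / P(Y=1).
PAF = (0.38677 − 0.251) / 0.38677 ≈ 0.3510

PAF ≈ 0.351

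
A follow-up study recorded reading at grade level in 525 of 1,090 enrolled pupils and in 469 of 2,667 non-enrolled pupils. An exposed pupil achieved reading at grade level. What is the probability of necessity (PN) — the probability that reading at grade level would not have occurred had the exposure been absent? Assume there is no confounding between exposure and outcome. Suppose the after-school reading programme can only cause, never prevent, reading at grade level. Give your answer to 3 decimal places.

PN ≈ 0.635

p₁ = P(outcome | exposed) = 525/1090 = 0.48165
p₀ = P(outcome | unexposed) = 469/2667 = 0.17585
Under exogeneity and monotonicity, PN = (p₁ − p₀) / p₁.
PN = (0.48165 − 0.17585) / 0.48165 = 0.3058 / 0.48165 ≈ 0.6349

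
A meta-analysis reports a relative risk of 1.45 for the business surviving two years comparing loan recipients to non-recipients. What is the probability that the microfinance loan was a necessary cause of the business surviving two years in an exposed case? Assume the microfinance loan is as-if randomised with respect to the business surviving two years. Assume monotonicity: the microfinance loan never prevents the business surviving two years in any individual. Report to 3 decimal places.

Under exogeneity and monotonicity, PN = (RR − 1) / RR = 1 − 1/RR.
PN = (1.45 − 1) / 1.45 = 0.45 / 1.45 ≈ 0.3103

PN ≈ 0.310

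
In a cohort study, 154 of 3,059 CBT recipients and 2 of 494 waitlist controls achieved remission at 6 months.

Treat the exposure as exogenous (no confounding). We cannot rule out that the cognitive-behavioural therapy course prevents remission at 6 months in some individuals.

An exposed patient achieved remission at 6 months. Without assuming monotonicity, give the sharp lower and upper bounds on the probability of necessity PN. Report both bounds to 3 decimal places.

0.920 ≤ PN ≤ 1.000

p₁ = P(outcome | exposed) = 154/3059 = 0.050343
p₀ = P(outcome | unexposed) = 2/494 = 0.0040486
Under exogeneity alone the bounds on PN are max{0,(p₁−p₀)/p₁} ≤ PN ≤ min{1,(1−p₀)/p₁}.
  lower = (p₁ − p₀)/p₁ = 0.046295 / 0.050343 ≈ 0.9196
  upper = min{1, (1 − p₀)/p₁} = 0.99595 / 0.050343 ≈ 19.7832 → capped at 1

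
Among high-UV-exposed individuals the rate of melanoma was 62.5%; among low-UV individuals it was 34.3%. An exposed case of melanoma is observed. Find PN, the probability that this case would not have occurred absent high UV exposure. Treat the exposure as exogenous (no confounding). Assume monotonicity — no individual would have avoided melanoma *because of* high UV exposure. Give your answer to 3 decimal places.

p₁ = 0.625, p₀ = 0.343.
Under exogeneity and monotonicity, PN = (p₁ − p₀) / p₁.
PN = (0.625 − 0.343) / 0.625 = 0.282 / 0.625 ≈ 0.4512

PN ≈ 0.451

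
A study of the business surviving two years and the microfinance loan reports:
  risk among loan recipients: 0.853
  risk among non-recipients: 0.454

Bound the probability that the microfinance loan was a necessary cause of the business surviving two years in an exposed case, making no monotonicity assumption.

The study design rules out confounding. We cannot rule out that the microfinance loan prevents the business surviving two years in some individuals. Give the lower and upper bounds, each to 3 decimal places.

Let p₁ = 0.853, p₀ = 0.454.
Under exogeneity alone the bounds on PN are max{0,(p₁−p₀)/p₁} ≤ PN ≤ min{1,(1−p₀)/p₁}.
  lower = (p₁ − p₀)/p₁ = 0.399 / 0.853 ≈ 0.4678
  upper = min{1, (1 − p₀)/p₁} = 0.546 / 0.853 ≈ 0.6401

0.468 ≤ PN ≤ 0.640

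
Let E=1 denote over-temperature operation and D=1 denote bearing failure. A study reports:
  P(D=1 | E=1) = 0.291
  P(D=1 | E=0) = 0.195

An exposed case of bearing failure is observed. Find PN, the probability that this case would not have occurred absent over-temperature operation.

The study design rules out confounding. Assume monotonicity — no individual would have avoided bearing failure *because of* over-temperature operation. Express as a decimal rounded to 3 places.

PN ≈ 0.330

Let p₁ = 0.291, p₀ = 0.195.
Under exogeneity and monotonicity, PN = (p₁ − p₀) / p₁.
PN = (0.291 − 0.195) / 0.291 = 0.096 / 0.291 ≈ 0.3299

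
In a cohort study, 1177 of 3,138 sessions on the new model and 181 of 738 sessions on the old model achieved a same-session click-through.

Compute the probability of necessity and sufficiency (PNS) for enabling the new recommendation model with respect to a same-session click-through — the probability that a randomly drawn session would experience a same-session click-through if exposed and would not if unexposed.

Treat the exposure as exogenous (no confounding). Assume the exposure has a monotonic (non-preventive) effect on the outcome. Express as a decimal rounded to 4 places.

PNS ≈ 0.1298

p₁ = P(outcome | exposed) = 1177/3138 = 0.37508
p₀ = P(outcome | unexposed) = 181/738 = 0.24526
Under exogeneity and monotonicity, PNS = p₁ − p₀.
PNS = 0.37508 − 0.24526 = 0.12982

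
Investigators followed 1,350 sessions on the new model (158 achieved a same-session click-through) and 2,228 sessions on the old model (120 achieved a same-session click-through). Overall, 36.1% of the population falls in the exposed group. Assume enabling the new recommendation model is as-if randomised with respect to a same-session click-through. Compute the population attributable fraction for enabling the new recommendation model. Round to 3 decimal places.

p₁ = P(outcome | exposed) = 158/1350 = 0.11704
p₀ = P(outcome | unexposed) = 120/2228 = 0.05386
Overall risk P(Y=1) = π·p₁ + (1−π)·p₀ = 0.361×0.11704 + 0.639×0.05386 = 0.076667.
Under exogeneity, PAF = [P(Y=1) − p₀] / P(Y=1).
PAF = (0.076667 − 0.05386) / 0.076667 ≈ 0.2975

PAF ≈ 0.297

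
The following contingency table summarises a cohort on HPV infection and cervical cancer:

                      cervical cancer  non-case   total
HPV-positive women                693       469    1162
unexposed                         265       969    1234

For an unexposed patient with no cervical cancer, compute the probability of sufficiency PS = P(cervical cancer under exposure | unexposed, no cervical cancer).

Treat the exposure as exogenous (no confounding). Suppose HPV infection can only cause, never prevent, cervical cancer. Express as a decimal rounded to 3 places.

PS ≈ 0.486

p₁ = P(outcome | exposed) = 693/1162 = 0.59639
p₀ = P(outcome | unexposed) = 265/1234 = 0.21475
Under exogeneity and monotonicity, PS = (p₁ − p₀) / (1 − p₀).
PS = (0.59639 − 0.21475) / (1 − 0.21475) = 0.38164 / 0.78525 ≈ 0.4860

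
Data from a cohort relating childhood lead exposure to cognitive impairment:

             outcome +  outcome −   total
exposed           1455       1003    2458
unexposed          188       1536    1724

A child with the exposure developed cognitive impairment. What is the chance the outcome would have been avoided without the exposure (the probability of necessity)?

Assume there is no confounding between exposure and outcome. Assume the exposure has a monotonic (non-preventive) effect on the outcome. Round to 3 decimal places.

p₁ = P(outcome | exposed) = 1455/2458 = 0.59194
p₀ = P(outcome | unexposed) = 188/1724 = 0.10905
Under exogeneity and monotonicity, PN = (p₁ − p₀) / p₁.
PN = (0.59194 − 0.10905) / 0.59194 = 0.4829 / 0.59194 ≈ 0.8158

PN ≈ 0.816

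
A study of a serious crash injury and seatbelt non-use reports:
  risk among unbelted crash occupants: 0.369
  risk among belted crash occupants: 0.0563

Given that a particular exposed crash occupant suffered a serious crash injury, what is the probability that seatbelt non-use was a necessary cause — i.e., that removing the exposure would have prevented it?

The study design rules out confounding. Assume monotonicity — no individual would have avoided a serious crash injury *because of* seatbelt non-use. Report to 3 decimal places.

PN ≈ 0.847

Let p₁ = 0.369, p₀ = 0.0563.
Under exogeneity and monotonicity, PN = (p₁ − p₀) / p₁.
PN = (0.369 − 0.0563) / 0.369 = 0.3127 / 0.369 ≈ 0.8474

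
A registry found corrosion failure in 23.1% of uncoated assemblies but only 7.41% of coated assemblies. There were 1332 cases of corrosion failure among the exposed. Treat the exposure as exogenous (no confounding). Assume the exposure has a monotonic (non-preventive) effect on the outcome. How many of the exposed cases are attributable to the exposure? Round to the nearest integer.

p₁ = 0.231, p₀ = 0.0741.
PN = (p₁ − p₀)/p₁ = (0.231 − 0.0741) / 0.231 ≈ 0.67922.
Attributable cases ≈ PN × (exposed cases) = 0.67922 × 1332 ≈ 904.72.

about 905 cases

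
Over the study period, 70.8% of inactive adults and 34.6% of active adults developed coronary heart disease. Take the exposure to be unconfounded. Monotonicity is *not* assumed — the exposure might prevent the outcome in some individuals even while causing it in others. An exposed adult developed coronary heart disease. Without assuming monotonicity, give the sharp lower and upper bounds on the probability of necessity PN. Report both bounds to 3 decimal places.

p₁ = 0.708, p₀ = 0.346.
Under exogeneity alone the bounds on PN are max{0,(p₁−p₀)/p₁} ≤ PN ≤ min{1,(1−p₀)/p₁}.
  lower = (p₁ − p₀)/p₁ = 0.362 / 0.708 ≈ 0.5113
  upper = min{1, (1 − p₀)/p₁} = 0.654 / 0.708 ≈ 0.9237

0.511 ≤ PN ≤ 0.924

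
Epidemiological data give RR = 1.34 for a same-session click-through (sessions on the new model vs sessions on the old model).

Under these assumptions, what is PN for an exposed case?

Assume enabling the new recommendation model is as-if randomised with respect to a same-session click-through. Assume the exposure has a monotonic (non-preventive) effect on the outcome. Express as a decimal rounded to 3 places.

Under exogeneity and monotonicity, PN = (RR − 1) / RR = 1 − 1/RR.
PN = (1.34 − 1) / 1.34 = 0.34 / 1.34 ≈ 0.2537

PN ≈ 0.254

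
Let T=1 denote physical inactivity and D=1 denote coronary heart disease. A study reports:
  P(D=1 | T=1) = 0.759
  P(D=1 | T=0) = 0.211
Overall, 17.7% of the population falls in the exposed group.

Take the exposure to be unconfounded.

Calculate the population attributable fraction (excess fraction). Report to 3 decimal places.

Let p₁ = 0.759, p₀ = 0.211.
Overall risk P(Y=1) = π·p₁ + (1−π)·p₀ = 0.177×0.759 + 0.823×0.211 = 0.308.
Under exogeneity, PAF = [P(Y=1) − p₀] / P(Y=1).
PAF = (0.308 − 0.211) / 0.308 ≈ 0.3149

PAF ≈ 0.315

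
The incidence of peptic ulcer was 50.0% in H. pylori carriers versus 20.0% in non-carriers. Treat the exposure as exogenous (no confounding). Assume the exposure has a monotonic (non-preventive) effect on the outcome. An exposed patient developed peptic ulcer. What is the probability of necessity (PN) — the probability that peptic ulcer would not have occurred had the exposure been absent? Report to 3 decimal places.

p₁ = 0.5, p₀ = 0.2.
Under exogeneity and monotonicity, PN = (p₁ − p₀) / p₁.
PN = (0.5 − 0.2) / 0.5 = 0.3 / 0.5 ≈ 0.6000

PN ≈ 0.600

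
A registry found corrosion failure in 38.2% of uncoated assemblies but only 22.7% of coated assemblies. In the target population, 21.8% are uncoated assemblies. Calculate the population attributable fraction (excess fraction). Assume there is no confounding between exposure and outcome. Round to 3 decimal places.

p₁ = 0.382, p₀ = 0.227.
Overall risk P(Y=1) = π·p₁ + (1−π)·p₀ = 0.218×0.382 + 0.782×0.227 = 0.26079.
Under exogeneity, PAF = [P(Y=1) − p₀] / P(Y=1).
PAF = (0.26079 − 0.227) / 0.26079 ≈ 0.1296

PAF ≈ 0.130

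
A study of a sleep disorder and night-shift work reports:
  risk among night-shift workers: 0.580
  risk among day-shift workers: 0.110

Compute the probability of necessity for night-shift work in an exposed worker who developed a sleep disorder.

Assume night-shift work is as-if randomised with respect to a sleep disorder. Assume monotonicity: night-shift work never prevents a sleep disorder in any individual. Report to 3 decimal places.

Let p₁ = 0.58, p₀ = 0.11.
Under exogeneity and monotonicity, PN = (p₁ − p₀) / p₁.
PN = (0.58 − 0.11) / 0.58 = 0.47 / 0.58 ≈ 0.8103

PN ≈ 0.810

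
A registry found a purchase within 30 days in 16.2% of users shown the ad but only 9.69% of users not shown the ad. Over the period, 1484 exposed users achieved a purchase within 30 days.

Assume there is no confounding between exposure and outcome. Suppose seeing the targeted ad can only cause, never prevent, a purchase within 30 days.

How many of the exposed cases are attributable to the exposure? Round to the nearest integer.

p₁ = 0.162, p₀ = 0.0969.
PN = (p₁ − p₀)/p₁ = (0.162 − 0.0969) / 0.162 ≈ 0.40185.
Attributable cases ≈ PN × (exposed cases) = 0.40185 × 1484 ≈ 596.35.

about 596 cases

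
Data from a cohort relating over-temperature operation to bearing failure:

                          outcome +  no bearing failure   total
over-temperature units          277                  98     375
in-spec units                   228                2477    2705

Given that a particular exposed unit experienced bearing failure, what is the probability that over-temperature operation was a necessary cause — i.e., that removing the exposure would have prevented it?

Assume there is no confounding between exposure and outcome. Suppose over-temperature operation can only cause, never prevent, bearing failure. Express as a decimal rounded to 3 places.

p₁ = P(outcome | exposed) = 277/375 = 0.73867
p₀ = P(outcome | unexposed) = 228/2705 = 0.084288
Under exogeneity and monotonicity, PN = (p₁ − p₀)/p₁.
PN = (0.73867 − 0.084288) / 0.73867 ≈ 0.8859

PN ≈ 0.886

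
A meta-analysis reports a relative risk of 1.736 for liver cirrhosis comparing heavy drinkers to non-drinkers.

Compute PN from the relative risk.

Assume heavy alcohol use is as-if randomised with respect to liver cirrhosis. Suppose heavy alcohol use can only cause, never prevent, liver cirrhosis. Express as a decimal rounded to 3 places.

PN ≈ 0.424

Under exogeneity and monotonicity, PN = (RR − 1) / RR = 1 − 1/RR.
PN = (1.736 − 1) / 1.736 = 0.736 / 1.736 ≈ 0.4240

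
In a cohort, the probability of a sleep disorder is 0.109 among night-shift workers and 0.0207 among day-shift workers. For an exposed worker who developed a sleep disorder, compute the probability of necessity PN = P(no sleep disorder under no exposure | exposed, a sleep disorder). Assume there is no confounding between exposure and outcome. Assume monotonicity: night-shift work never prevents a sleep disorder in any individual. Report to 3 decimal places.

Let p₁ = 0.109, p₀ = 0.0207.
Under exogeneity and monotonicity, PN = (p₁ − p₀) / p₁.
PN = (0.109 − 0.0207) / 0.109 = 0.0883 / 0.109 ≈ 0.8101

PN ≈ 0.810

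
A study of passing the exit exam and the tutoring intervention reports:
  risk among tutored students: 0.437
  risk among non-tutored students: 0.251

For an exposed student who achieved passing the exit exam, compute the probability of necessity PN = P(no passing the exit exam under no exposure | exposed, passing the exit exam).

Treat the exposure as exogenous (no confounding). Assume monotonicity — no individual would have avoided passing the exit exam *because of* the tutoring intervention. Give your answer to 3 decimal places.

Let p₁ = 0.437, p₀ = 0.251.
Under exogeneity and monotonicity, PN = (p₁ − p₀) / p₁.
PN = (0.437 − 0.251) / 0.437 = 0.186 / 0.437 ≈ 0.4256

PN ≈ 0.426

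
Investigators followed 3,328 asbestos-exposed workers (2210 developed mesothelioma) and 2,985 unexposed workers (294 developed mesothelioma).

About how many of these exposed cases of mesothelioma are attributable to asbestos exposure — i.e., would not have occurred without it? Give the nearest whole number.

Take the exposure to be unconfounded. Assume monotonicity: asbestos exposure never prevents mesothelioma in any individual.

about 1882 cases

p₁ = P(outcome | exposed) = 2210/3328 = 0.66406
p₀ = P(outcome | unexposed) = 294/2985 = 0.098492
PN = (p₁ − p₀)/p₁ = (0.66406 − 0.098492) / 0.66406 ≈ 0.85168.
Attributable cases ≈ PN × (exposed cases) = 0.85168 × 2210 ≈ 1882.22.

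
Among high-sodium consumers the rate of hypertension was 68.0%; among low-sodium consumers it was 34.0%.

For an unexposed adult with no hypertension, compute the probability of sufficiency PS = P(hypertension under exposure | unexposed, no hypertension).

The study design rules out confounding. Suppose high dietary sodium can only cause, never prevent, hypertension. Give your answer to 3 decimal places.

p₁ = 0.68, p₀ = 0.34.
Under exogeneity and monotonicity, PS = (p₁ − p₀) / (1 − p₀).
PS = (0.68 − 0.34) / (1 − 0.34) = 0.34 / 0.66 ≈ 0.5152

PS ≈ 0.515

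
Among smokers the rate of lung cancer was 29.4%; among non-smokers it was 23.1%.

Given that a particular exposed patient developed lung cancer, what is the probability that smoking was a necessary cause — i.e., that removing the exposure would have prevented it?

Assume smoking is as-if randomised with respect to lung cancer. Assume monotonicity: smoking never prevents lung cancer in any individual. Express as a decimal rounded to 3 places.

p₁ = 0.294, p₀ = 0.231.
Under exogeneity and monotonicity, PN = (p₁ − p₀) / p₁.
PN = (0.294 − 0.231) / 0.294 = 0.063 / 0.294 ≈ 0.2143

PN ≈ 0.214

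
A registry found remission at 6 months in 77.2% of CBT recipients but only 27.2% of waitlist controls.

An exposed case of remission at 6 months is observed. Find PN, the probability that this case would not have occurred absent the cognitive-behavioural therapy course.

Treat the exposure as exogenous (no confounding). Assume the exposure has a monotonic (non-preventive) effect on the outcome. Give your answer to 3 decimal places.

PN ≈ 0.648

p₁ = 0.772, p₀ = 0.272.
Under exogeneity and monotonicity, PN = (p₁ − p₀) / p₁.
PN = (0.772 − 0.272) / 0.772 = 0.5 / 0.772 ≈ 0.6477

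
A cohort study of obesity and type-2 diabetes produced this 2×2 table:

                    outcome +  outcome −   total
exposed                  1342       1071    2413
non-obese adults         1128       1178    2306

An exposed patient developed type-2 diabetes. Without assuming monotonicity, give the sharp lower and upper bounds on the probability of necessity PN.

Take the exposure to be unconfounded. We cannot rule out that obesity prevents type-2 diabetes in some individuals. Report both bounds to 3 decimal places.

0.120 ≤ PN ≤ 0.919

p₁ = P(outcome | exposed) = 1342/2413 = 0.55615
p₀ = P(outcome | unexposed) = 1128/2306 = 0.48916
Under exogeneity alone the bounds on PN are max{0,(p₁−p₀)/p₁} ≤ PN ≤ min{1,(1−p₀)/p₁}.
  lower = (p₁ − p₀)/p₁ = 0.066995 / 0.55615 ≈ 0.1205
  upper = min{1, (1 − p₀)/p₁} = 0.51084 / 0.55615 ≈ 0.9185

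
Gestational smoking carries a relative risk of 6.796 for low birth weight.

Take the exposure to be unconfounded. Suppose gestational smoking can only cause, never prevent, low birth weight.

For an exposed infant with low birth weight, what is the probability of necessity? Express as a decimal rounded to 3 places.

Under exogeneity and monotonicity, PN = (RR − 1) / RR = 1 − 1/RR.
PN = (6.796 − 1) / 6.796 = 5.796 / 6.796 ≈ 0.8529

PN ≈ 0.853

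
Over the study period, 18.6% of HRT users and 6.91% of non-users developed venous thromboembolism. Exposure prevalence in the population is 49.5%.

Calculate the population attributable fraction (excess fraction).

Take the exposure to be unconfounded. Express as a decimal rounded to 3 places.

p₁ = 0.186, p₀ = 0.0691.
Overall risk P(Y=1) = π·p₁ + (1−π)·p₀ = 0.495×0.186 + 0.505×0.0691 = 0.12697.
Under exogeneity, PAF = [P(Y=1) − p₀] / P(Y=1).
PAF = (0.12697 − 0.0691) / 0.12697 ≈ 0.4558

PAF ≈ 0.456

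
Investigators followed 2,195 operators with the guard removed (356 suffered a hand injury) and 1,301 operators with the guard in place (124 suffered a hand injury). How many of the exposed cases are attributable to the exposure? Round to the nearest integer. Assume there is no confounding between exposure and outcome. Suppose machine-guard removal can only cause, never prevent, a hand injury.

about 147 cases

p₁ = P(outcome | exposed) = 356/2195 = 0.16219
p₀ = P(outcome | unexposed) = 124/1301 = 0.095311
PN = (p₁ − p₀)/p₁ = (0.16219 − 0.095311) / 0.16219 ≈ 0.41234.
Attributable cases ≈ PN × (exposed cases) = 0.41234 × 356 ≈ 146.79.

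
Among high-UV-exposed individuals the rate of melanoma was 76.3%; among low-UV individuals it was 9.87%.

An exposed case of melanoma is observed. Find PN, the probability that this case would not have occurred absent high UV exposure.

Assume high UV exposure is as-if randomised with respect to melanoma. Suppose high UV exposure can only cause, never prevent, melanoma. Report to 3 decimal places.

PN ≈ 0.871

p₁ = 0.763, p₀ = 0.0987.
Under exogeneity and monotonicity, PN = (p₁ − p₀) / p₁.
PN = (0.763 − 0.0987) / 0.763 = 0.6643 / 0.763 ≈ 0.8706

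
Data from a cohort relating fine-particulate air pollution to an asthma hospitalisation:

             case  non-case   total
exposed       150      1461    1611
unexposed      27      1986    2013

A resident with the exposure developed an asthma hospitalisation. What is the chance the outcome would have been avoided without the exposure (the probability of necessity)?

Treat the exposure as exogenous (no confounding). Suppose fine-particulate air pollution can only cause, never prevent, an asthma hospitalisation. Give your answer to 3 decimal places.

PN ≈ 0.856

p₁ = P(outcome | exposed) = 150/1611 = 0.09311
p₀ = P(outcome | unexposed) = 27/2013 = 0.013413
Under exogeneity and monotonicity, PN = (p₁ − p₀)/p₁.
PN = (0.09311 − 0.013413) / 0.09311 ≈ 0.8559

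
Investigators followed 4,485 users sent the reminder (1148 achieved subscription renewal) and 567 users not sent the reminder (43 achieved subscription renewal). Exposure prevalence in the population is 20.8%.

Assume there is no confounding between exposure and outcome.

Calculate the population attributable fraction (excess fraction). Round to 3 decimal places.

PAF ≈ 0.331

p₁ = P(outcome | exposed) = 1148/4485 = 0.25596
p₀ = P(outcome | unexposed) = 43/567 = 0.075838
Overall risk P(Y=1) = π·p₁ + (1−π)·p₀ = 0.208×0.25596 + 0.792×0.075838 = 0.1133.
Under exogeneity, PAF = [P(Y=1) − p₀] / P(Y=1).
PAF = (0.1133 − 0.075838) / 0.1133 ≈ 0.3307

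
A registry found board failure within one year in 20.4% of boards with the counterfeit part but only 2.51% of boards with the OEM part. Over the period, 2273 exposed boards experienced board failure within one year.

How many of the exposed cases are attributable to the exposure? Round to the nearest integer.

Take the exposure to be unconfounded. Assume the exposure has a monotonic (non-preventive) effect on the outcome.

p₁ = 0.204, p₀ = 0.0251.
PN = (p₁ − p₀)/p₁ = (0.204 − 0.0251) / 0.204 ≈ 0.87696.
Attributable cases ≈ PN × (exposed cases) = 0.87696 × 2273 ≈ 1993.33.

about 1993 cases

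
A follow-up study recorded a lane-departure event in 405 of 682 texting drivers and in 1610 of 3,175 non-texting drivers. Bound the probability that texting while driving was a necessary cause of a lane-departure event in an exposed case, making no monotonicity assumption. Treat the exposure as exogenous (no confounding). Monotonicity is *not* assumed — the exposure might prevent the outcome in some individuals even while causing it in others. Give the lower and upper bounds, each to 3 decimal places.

0.146 ≤ PN ≤ 0.830

p₁ = P(outcome | exposed) = 405/682 = 0.59384
p₀ = P(outcome | unexposed) = 1610/3175 = 0.50709
Under exogeneity alone the bounds on PN are max{0,(p₁−p₀)/p₁} ≤ PN ≤ min{1,(1−p₀)/p₁}.
  lower = (p₁ − p₀)/p₁ = 0.086755 / 0.59384 ≈ 0.1461
  upper = min{1, (1 − p₀)/p₁} = 0.49291 / 0.59384 ≈ 0.8300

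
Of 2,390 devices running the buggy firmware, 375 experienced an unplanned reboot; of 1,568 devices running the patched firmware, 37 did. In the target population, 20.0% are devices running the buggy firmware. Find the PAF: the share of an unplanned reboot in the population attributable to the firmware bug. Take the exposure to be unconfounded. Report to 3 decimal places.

PAF ≈ 0.530

p₁ = P(outcome | exposed) = 375/2390 = 0.1569
p₀ = P(outcome | unexposed) = 37/1568 = 0.023597
Overall risk P(Y=1) = π·p₁ + (1−π)·p₀ = 0.2×0.1569 + 0.8×0.023597 = 0.050258.
Under exogeneity, PAF = [P(Y=1) − p₀] / P(Y=1).
PAF = (0.050258 − 0.023597) / 0.050258 ≈ 0.5305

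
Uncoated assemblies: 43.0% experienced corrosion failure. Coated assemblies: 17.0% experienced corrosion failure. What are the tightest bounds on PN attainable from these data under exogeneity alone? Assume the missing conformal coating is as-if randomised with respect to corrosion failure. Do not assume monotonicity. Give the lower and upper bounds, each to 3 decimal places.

0.605 ≤ PN ≤ 1.000

p₁ = 0.43, p₀ = 0.17.
Under exogeneity alone the bounds on PN are max{0,(p₁−p₀)/p₁} ≤ PN ≤ min{1,(1−p₀)/p₁}.
  lower = (p₁ − p₀)/p₁ = 0.26 / 0.43 ≈ 0.6047
  upper = min{1, (1 − p₀)/p₁} = 0.83 / 0.43 ≈ 1.9302 → capped at 1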